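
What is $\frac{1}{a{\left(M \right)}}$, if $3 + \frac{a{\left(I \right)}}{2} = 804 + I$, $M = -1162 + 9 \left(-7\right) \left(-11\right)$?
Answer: $\frac{1}{664} \approx 0.001506$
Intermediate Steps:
$M = -469$ ($M = -1162 - -693 = -1162 + 693 = -469$)
$a{\left(I \right)} = 1602 + 2 I$ ($a{\left(I \right)} = -6 + 2 \left(804 + I\right) = -6 + \left(1608 + 2 I\right) = 1602 + 2 I$)
$\frac{1}{a{\left(M \right)}} = \frac{1}{1602 + 2 \left(-469\right)} = \frac{1}{1602 - 938} = \frac{1}{664}$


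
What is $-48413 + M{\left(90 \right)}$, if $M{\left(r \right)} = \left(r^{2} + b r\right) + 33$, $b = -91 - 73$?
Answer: $-55040$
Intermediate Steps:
$b = -164$ ($b = -91 - 73 = -164$)
$M{\left(r \right)} = 33 + r^{2} - 164 r$ ($M{\left(r \right)} = \left(r^{2} - 164 r\right) + 33 = 33 + r^{2} - 164 r$)
$-48413 + M{\left(90 \right)} = -48413 + \left(33 + 90^{2} - 14760\right) = -48413 + \left(33 + 8100 - 14760\right) = -48413 - 6627 = -55040$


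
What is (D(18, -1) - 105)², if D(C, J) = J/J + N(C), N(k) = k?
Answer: 7396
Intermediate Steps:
D(C, J) = 1 + C (D(C, J) = J/J + C = 1 + C)
(D(18, -1) - 105)² = ((1 + 18) - 105)² = (19 - 105)² = (-86)² = 7396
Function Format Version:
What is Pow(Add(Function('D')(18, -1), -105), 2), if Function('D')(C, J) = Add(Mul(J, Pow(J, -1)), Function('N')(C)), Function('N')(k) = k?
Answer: 7396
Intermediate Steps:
Function('D')(C, J) = Add(1, C) (Function('D')(C, J) = Add(Mul(J, Pow(J, -1)), C) = Add(1, C))
Pow(Add(Function('D')(18, -1), -105), 2) = Pow(Add(Add(1, 18), -105), 2) = Pow(Add(19, -105), 2) = Pow(-86, 2) = 7396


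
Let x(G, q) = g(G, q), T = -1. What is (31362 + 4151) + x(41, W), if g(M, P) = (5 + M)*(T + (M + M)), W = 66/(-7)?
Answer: 39239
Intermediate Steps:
W = -66/7 (W = 66*(-⅐) = -66/7 ≈ -9.4286)
g(M, P) = (-1 + 2*M)*(5 + M) (g(M, P) = (5 + M)*(-1 + (M + M)) = (5 + M)*(-1 + 2*M) = (-1 + 2*M)*(5 + M))
x(G, q) = -5 + 2*G² + 9*G
(31362 + 4151) + x(41, W) = (31362 + 4151) + (-5 + 2*41² + 9*41) = 35513 + (-5 + 2*1681 + 369) = 35513 + (-5 + 3362 + 369) = 35513 + 3726 = 39239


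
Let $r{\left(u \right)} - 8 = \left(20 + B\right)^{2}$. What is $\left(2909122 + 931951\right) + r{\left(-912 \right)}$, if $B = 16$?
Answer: $3842377$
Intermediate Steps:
$r{\left(u \right)} = 1304$ ($r{\left(u \right)} = 8 + \left(20 + 16\right)^{2} = 8 + 36^{2} = 8 + 1296 = 1304$)
$\left(2909122 + 931951\right) + r{\left(-912 \right)} = \left(2909122 + 931951\right) + 1304 = 3841073 + 1304 = 3842377$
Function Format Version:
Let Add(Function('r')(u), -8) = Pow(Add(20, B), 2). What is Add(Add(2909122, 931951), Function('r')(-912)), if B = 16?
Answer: 3842377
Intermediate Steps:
Function('r')(u) = 1304 (Function('r')(u) = Add(8, Pow(Add(20, 16), 2)) = Add(8, Pow(36, 2)) = Add(8, 1296) = 1304)
Add(Add(2909122, 931951), Function('r')(-912)) = Add(Add(2909122, 931951), 1304) = Add(3841073, 1304) = 3842377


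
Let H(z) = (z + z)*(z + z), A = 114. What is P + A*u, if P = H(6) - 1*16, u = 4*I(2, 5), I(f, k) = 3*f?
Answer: 2864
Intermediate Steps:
H(z) = 4*z**2 (H(z) = (2*z)*(2*z) = 4*z**2)
u = 24 (u = 4*(3*2) = 4*6 = 24)
P = 128 (P = 4*6**2 - 1*16 = 4*36 - 16 = 144 - 16 = 128)
P + A*u = 128 + 114*24 = 128 + 2736 = 2864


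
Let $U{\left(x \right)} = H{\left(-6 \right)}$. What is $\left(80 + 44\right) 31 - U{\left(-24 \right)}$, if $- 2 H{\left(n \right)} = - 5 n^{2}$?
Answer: $3754$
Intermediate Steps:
$H{\left(n \right)} = \frac{5 n^{2}}{2}$ ($H{\left(n \right)} = - \frac{\left(-5\right) n^{2}}{2} = \frac{5 n^{2}}{2}$)
$U{\left(x \right)} = 90$ ($U{\left(x \right)} = \frac{5 \left(-6\right)^{2}}{2} = \frac{5}{2} \cdot 36 = 90$)
$\left(80 + 44\right) 31 - U{\left(-24 \right)} = \left(80 + 44\right) 31 - 90 = 124 \cdot 31 - 90 = 3844 - 90 = 3754$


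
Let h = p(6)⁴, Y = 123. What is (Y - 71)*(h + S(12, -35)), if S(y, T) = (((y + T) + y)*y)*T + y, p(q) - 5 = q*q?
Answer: 147180436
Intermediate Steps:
p(q) = 5 + q² (p(q) = 5 + q*q = 5 + q²)
h = 2825761 (h = (5 + 6²)⁴ = (5 + 36)⁴ = 41⁴ = 2825761)
S(y, T) = y + T*y*(T + 2*y) (S(y, T) = (((T + y) + y)*y)*T + y = ((T + 2*y)*y)*T + y = (y*(T + 2*y))*T + y = T*y*(T + 2*y) + y = y + T*y*(T + 2*y))
(Y - 71)*(h + S(12, -35)) = (123 - 71)*(2825761 + 12*(1 + (-35)² + 2*(-35)*12)) = 52*(2825761 + 12*(1 + 1225 - 840)) = 52*(2825761 + 12*386) = 52*(2825761 + 4632) = 52*2830393 = 147180436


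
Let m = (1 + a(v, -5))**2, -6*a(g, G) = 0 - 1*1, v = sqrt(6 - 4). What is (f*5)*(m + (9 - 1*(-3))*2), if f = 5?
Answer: 22825/36 ≈ 634.03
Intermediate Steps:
v = sqrt(2) ≈ 1.4142
a(g, G) = 1/6 (a(g, G) = -(0 - 1*1)/6 = -(0 - 1)/6 = -1/6*(-1) = 1/6)
m = 49/36 (m = (1 + 1/6)**2 = (7/6)**2 = 49/36 ≈ 1.3611)
(f*5)*(m + (9 - 1*(-3))*2) = (5*5)*(49/36 + (9 - 1*(-3))*2) = 25*(49/36 + (9 + 3)*2) = 25*(49/36 + 12*2) = 25*(49/36 + 24) = 25*(913/36) = 22825/36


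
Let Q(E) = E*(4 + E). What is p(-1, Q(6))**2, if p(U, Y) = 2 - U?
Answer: 9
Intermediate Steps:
p(-1, Q(6))**2 = (2 - 1*(-1))**2 = (2 + 1)**2 = 3**2 = 9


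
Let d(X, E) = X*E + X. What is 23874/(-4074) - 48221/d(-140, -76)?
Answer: -10645937/1018500 ≈ -10.453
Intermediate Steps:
d(X, E) = X + E*X (d(X, E) = E*X + X = X + E*X)
23874/(-4074) - 48221/d(-140, -76) = 23874/(-4074) - 48221*(-1/(140*(1 - 76))) = 23874*(-1/4074) - 48221/((-140*(-75))) = -3979/679 - 48221/10500 = -10645937/1018500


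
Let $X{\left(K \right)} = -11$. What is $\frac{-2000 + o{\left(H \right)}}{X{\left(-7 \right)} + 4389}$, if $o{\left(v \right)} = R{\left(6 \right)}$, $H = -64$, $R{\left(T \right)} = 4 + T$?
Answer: $- \frac{5}{11} \approx -0.45455$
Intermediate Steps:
$o{\left(v \right)} = 10$ ($o{\left(v \right)} = 4 + 6 = 10$)
$\frac{-2000 + o{\left(H \right)}}{X{\left(-7 \right)} + 4389} = \frac{-2000 + 10}{-11 + 4389} = - \frac{1990}{4378} = \left(-1990\right) \frac{1}{4378} = - \frac{5}{11}$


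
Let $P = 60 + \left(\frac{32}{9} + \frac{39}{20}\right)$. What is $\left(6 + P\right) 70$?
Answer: $\frac{90097}{18} \approx 5005.4$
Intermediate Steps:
$P = \frac{11791}{180}$ ($P = 60 + \left(32 \cdot \frac{1}{9} + 39 \cdot \frac{1}{20}\right) = 60 + \left(\frac{32}{9} + \frac{39}{20}\right) = 60 + \frac{991}{180} = \frac{11791}{180} \approx 65.506$)
$\left(6 + P\right) 70 = \left(6 + \frac{11791}{180}\right) 70 = \frac{12871}{180} \cdot 70 = \frac{90097}{18}$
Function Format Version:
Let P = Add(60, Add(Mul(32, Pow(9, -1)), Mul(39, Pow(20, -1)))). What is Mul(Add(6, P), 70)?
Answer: Rational(90097, 18) ≈ 5005.4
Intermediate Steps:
P = Rational(11791, 180) (P = Add(60, Add(Mul(32, Rational(1, 9)), Mul(39, Rational(1, 20)))) = Add(60, Add(Rational(32, 9), Rational(39, 20))) = Add(60, Rational(991, 180)) = Rational(11791, 180) ≈ 65.506)
Mul(Add(6, P), 70) = Mul(Add(6, Rational(11791, 180)), 70) = Mul(Rational(12871, 180), 70) = Rational(90097, 18)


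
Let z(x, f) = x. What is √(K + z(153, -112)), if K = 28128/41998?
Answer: √67761904089/20999 ≈ 12.396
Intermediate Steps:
K = 14064/20999 (K = 28128*(1/41998) = 14064/20999 ≈ 0.66975)
√(K + z(153, -112)) = √(14064/20999 + 153) = √(3226911/20999) = √67761904089/20999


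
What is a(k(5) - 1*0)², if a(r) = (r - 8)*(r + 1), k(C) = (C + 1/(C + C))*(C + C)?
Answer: 4999696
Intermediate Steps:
k(C) = 2*C*(C + 1/(2*C)) (k(C) = (C + 1/(2*C))*(2*C) = 2*C*(C + 1/(2*C)))
a(r) = (1 + r)*(-8 + r) (a(r) = (-8 + r)*(1 + r) = (1 + r)*(-8 + r))
a(k(5) - 1*0)² = (-8 + ((1 + 2*5²) - 1*0)² - 7*((1 + 2*5²) - 1*0))² = (-8 + ((1 + 2*25) + 0)² - 7*((1 + 2*25) + 0))² = (-8 + ((1 + 50) + 0)² - 7*((1 + 50) + 0))² = (-8 + (51 + 0)² - 7*(51 + 0))² = (-8 + 51² - 7*51)² = (-8 + 2601 - 357)² = 2236² = 4999696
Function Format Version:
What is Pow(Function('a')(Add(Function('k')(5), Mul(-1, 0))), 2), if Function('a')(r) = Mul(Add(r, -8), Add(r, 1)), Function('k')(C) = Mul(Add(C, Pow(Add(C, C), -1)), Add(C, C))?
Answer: 4999696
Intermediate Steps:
Function('k')(C) = Mul(2, C, Add(C, Mul(Rational(1, 2), Pow(C, -1)))) (Function('k')(C) = Mul(Add(C, Pow(Mul(2, C), -1)), Mul(2, C)) = Mul(Add(C, Mul(Rational(1, 2), Pow(C, -1))), Mul(2, C)) = Mul(2, C, Add(C, Mul(Rational(1, 2), Pow(C, -1)))))
Function('a')(r) = Mul(Add(1, r), Add(-8, r)) (Function('a')(r) = Mul(Add(-8, r), Add(1, r)) = Mul(Add(1, r), Add(-8, r)))
Pow(Function('a')(Add(Function('k')(5), Mul(-1, 0))), 2) = Pow(Add(-8, Pow(Add(Add(1, Mul(2, Pow(5, 2))), Mul(-1, 0)), 2), Mul(-7, Add(Add(1, Mul(2, Pow(5, 2))), Mul(-1, 0)))), 2) = Pow(Add(-8, Pow(Add(Add(1, Mul(2, 25)), 0), 2), Mul(-7, Add(Add(1, Mul(2, 25)), 0))), 2) = Pow(Add(-8, Pow(Add(Add(1, 50), 0), 2), Mul(-7, Add(Add(1, 50), 0))), 2) = Pow(Add(-8, Pow(Add(51, 0), 2), Mul(-7, Add(51, 0))), 2) = Pow(Add(-8, Pow(51, 2), Mul(-7, 51)), 2) = Pow(Add(-8, 2601, -357), 2) = Pow(2236, 2) = 4999696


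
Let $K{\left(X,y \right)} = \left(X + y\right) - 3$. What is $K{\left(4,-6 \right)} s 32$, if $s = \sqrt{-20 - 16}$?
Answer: $- 960 i \approx - 960.0 i$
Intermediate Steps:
$s = 6 i$ ($s = \sqrt{-36} = 6 i \approx 6.0 i$)
$K{\left(X,y \right)} = -3 + X + y$
$K{\left(4,-6 \right)} s 32 = \left(-3 + 4 - 6\right) 6 i 32 = - 5 \cdot 6 i 32 = - 30 i 32 = - 960 i$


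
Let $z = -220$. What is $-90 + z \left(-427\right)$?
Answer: $93850$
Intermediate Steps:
$-90 + z \left(-427\right) = -90 - -93940 = -90 + 93940 = 93850$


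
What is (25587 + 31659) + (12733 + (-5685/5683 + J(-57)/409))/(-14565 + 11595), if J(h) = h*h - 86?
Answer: 79031461294925/1380662118 ≈ 57242.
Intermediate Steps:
J(h) = -86 + h**2 (J(h) = h**2 - 86 = -86 + h**2)
(25587 + 31659) + (12733 + (-5685/5683 + J(-57)/409))/(-14565 + 11595) = (25587 + 31659) + (12733 + (-5685/5683 + (-86 + (-57)**2)/409))/(-14565 + 11595) = 57246 + (12733 + (-5685*1/5683 + (-86 + 3249)*(1/409)))/(-2970) = 57246 + (12733 + (-5685/5683 + 3163*(1/409)))*(-1/2970) = 57246 + (12733 + (-5685/5683 + 3163/409))*(-1/2970) = 57246 + (12733 + 15650164/2324347)*(-1/2970) = 57246 + (29611560515/2324347)*(-1/2970) = 57246 - 5922312103/1380662118 = 79031461294925/1380662118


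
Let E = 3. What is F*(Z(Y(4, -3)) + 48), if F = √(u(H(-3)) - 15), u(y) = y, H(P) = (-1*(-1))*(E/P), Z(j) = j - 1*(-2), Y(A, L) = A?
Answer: 216*I ≈ 216.0*I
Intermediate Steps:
Z(j) = 2 + j (Z(j) = j + 2 = 2 + j)
H(P) = 3/P (H(P) = (-1*(-1))*(3/P) = 1*(3/P) = 3/P)
F = 4*I (F = √(3/(-3) - 15) = √(3*(-⅓) - 15) = √(-1 - 15) = √(-16) = 4*I ≈ 4.0*I)
F*(Z(Y(4, -3)) + 48) = (4*I)*((2 + 4) + 48) = (4*I)*(6 + 48) = (4*I)*54 = 216*I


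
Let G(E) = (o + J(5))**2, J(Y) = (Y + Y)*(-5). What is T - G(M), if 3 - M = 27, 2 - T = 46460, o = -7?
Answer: -49707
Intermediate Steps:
T = -46458 (T = 2 - 1*46460 = 2 - 46460 = -46458)
M = -24 (M = 3 - 1*27 = 3 - 27 = -24)
J(Y) = -10*Y (J(Y) = (2*Y)*(-5) = -10*Y)
G(E) = 3249 (G(E) = (-7 - 10*5)**2 = (-7 - 50)**2 = (-57)**2 = 3249)
T - G(M) = -46458 - 1*3249 = -46458 - 3249 = -49707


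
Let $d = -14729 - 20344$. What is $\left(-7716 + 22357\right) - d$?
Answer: $49714$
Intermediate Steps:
$d = -35073$ ($d = -14729 - 20344 = -35073$)
$\left(-7716 + 22357\right) - d = \left(-7716 + 22357\right) - -35073 = 14641 + 35073 = 49714$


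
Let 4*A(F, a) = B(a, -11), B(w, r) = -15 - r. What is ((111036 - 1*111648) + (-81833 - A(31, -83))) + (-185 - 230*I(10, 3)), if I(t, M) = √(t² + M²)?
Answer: -82629 - 230*√109 ≈ -85030.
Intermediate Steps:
A(F, a) = -1 (A(F, a) = (-15 - 1*(-11))/4 = (-15 + 11)/4 = (¼)*(-4) = -1)
I(t, M) = √(M² + t²)
((111036 - 1*111648) + (-81833 - A(31, -83))) + (-185 - 230*I(10, 3)) = ((111036 - 1*111648) + (-81833 - 1*(-1))) + (-185 - 230*√(3² + 10²)) = ((111036 - 111648) + (-81833 + 1)) + (-185 - 230*√(9 + 100)) = (-612 - 81832) + (-185 - 230*√109) = -82444 + (-185 - 230*√109) = -82629 - 230*√109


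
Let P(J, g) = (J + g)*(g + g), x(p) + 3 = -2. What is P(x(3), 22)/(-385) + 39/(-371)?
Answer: -3799/1855 ≈ -2.0480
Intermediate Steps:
x(p) = -5 (x(p) = -3 - 2 = -5)
P(J, g) = 2*g*(J + g) (P(J, g) = (J + g)*(2*g) = 2*g*(J + g))
P(x(3), 22)/(-385) + 39/(-371) = (2*22*(-5 + 22))/(-385) + 39/(-371) = (2*22*17)*(-1/385) + 39*(-1/371) = 748*(-1/385) - 39/371 = -68/35 - 39/371 = -3799/1855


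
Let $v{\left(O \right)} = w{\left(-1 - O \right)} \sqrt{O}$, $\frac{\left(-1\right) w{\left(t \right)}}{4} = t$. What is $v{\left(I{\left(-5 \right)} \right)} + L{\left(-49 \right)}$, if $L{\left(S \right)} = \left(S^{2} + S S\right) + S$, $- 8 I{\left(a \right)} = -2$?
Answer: $\frac{9511}{2} \approx 4755.5$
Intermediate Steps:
$w{\left(t \right)} = - 4 t$
$I{\left(a \right)} = \frac{1}{4}$ ($I{\left(a \right)} = \left(- \frac{1}{8}\right) \left(-2\right) = \frac{1}{4}$)
$v{\left(O \right)} = \sqrt{O} \left(4 + 4 O\right)$ ($v{\left(O \right)} = - 4 \left(-1 - O\right) \sqrt{O} = \left(4 + 4 O\right) \sqrt{O} = \sqrt{O} \left(4 + 4 O\right)$)
$L{\left(S \right)} = S + 2 S^{2}$ ($L{\left(S \right)} = \left(S^{2} + S^{2}\right) + S = 2 S^{2} + S = S + 2 S^{2}$)
$v{\left(I{\left(-5 \right)} \right)} + L{\left(-49 \right)} = \frac{4 \left(1 + \frac{1}{4}\right)}{2} - 49 \left(1 + 2 \left(-49\right)\right) = 4 \cdot \frac{1}{2} \cdot \frac{5}{4} - 49 \left(1 - 98\right) = \frac{5}{2} - -4753 = \frac{5}{2} + 4753 = \frac{9511}{2}$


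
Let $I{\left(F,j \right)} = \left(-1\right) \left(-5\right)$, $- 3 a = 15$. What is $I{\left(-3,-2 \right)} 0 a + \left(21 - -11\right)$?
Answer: $32$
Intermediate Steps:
$a = -5$ ($a = \left(- \frac{1}{3}\right) 15 = -5$)
$I{\left(F,j \right)} = 5$
$I{\left(-3,-2 \right)} 0 a + \left(21 - -11\right) = 5 \cdot 0 \left(-5\right) + \left(21 - -11\right) = 0 \left(-5\right) + \left(21 + 11\right) = 0 + 32 = 32$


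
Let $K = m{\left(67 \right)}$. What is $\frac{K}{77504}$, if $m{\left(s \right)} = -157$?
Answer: $- \frac{157}{77504} \approx -0.0020257$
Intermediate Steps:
$K = -157$
$\frac{K}{77504} = - \frac{157}{77504}$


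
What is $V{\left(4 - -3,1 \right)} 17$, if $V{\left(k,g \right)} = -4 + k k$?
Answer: $765$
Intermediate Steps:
$V{\left(k,g \right)} = -4 + k^{2}$
$V{\left(4 - -3,1 \right)} 17 = \left(-4 + \left(4 - -3\right)^{2}\right) 17 = \left(-4 + \left(4 + 3\right)^{2}\right) 17 = \left(-4 + 7^{2}\right) 17 = \left(-4 + 49\right) 17 = 45 \cdot 17 = 765$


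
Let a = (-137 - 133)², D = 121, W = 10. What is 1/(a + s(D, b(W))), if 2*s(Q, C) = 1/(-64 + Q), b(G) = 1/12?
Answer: 114/8310601 ≈ 1.3717e-5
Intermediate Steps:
b(G) = 1/12
s(Q, C) = 1/(2*(-64 + Q))
a = 72900 (a = (-270)² = 72900)
1/(a + s(D, b(W))) = 1/(72900 + 1/(2*(-64 + 121))) = 1/(72900 + (½)/57) = 1/(72900 + (½)*(1/57)) = 1/(72900 + 1/114) = 1/(8310601/114) = 114/8310601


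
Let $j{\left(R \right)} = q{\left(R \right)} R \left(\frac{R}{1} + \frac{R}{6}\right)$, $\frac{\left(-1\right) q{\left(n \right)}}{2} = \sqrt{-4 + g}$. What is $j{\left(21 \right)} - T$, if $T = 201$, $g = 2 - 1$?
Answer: $-201 - 1029 i \sqrt{3} \approx -201.0 - 1782.3 i$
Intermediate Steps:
$g = 1$
$q{\left(n \right)} = - 2 i \sqrt{3}$ ($q{\left(n \right)} = - 2 \sqrt{-4 + 1} = - 2 \sqrt{-3} = - 2 i \sqrt{3}$)
$j{\left(R \right)} = - \frac{7 i \sqrt{3} R^{2}}{3}$ ($j{\left(R \right)} = - 2 i \sqrt{3} R \left(\frac{R}{1} + \frac{R}{6}\right) = - 2 i \sqrt{3} R \left(R 1 + R \frac{1}{6}\right) = - 2 i \sqrt{3} R \left(R + \frac{R}{6}\right) = - 2 i \sqrt{3} R \frac{7 R}{6} = - 2 i \sqrt{3} \frac{7 R^{2}}{6} = - \frac{7 i \sqrt{3} R^{2}}{3}$)
$j{\left(21 \right)} - T = - \frac{7 i \sqrt{3} \cdot 21^{2}}{3} - 201 = \left(- \frac{7}{3}\right) i \sqrt{3} \cdot 441 - 201 = - 1029 i \sqrt{3} - 201 = -201 - 1029 i \sqrt{3}$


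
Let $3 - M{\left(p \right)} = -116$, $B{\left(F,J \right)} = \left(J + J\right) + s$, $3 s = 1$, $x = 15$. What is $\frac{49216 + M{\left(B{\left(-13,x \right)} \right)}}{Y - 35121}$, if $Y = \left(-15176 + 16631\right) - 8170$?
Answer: $- \frac{49335}{41836} \approx -1.1792$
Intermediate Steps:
$s = \frac{1}{3}$ ($s = \frac{1}{3} \cdot 1 = \frac{1}{3} \approx 0.33333$)
$B{\left(F,J \right)} = \frac{1}{3} + 2 J$ ($B{\left(F,J \right)} = \left(J + J\right) + \frac{1}{3} = 2 J + \frac{1}{3} = \frac{1}{3} + 2 J$)
$Y = -6715$ ($Y = 1455 - 8170 = -6715$)
$M{\left(p \right)} = 119$ ($M{\left(p \right)} = 3 - -116 = 3 + 116 = 119$)
$\frac{49216 + M{\left(B{\left(-13,x \right)} \right)}}{Y - 35121} = \frac{49216 + 119}{-6715 - 35121} = \frac{49335}{-41836} = 49335 \left(- \frac{1}{41836}\right) = - \frac{49335}{41836}$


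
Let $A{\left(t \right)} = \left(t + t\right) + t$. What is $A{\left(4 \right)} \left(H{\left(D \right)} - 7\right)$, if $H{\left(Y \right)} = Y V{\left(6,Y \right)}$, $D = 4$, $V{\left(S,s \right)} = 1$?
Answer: $-36$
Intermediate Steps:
$H{\left(Y \right)} = Y$ ($H{\left(Y \right)} = Y 1 = Y$)
$A{\left(t \right)} = 3 t$ ($A{\left(t \right)} = 2 t + t = 3 t$)
$A{\left(4 \right)} \left(H{\left(D \right)} - 7\right) = 3 \cdot 4 \left(4 - 7\right) = 12 \left(-3\right) = -36$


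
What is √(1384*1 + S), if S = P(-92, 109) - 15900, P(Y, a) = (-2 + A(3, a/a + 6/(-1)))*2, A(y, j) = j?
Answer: I*√14530 ≈ 120.54*I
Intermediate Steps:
P(Y, a) = -14 (P(Y, a) = (-2 + (a/a + 6/(-1)))*2 = (-2 + (1 + 6*(-1)))*2 = (-2 + (1 - 6))*2 = (-2 - 5)*2 = -7*2 = -14)
S = -15914 (S = -14 - 15900 = -15914)
√(1384*1 + S) = √(1384*1 - 15914) = √(1384 - 15914) = √(-14530) = I*√14530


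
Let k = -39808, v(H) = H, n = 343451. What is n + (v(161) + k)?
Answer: 303804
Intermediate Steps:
n + (v(161) + k) = 343451 + (161 - 39808) = 343451 - 39647 = 303804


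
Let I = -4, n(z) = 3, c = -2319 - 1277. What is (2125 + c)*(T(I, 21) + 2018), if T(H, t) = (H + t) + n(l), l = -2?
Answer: -2997898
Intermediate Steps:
c = -3596
T(H, t) = 3 + H + t (T(H, t) = (H + t) + 3 = 3 + H + t)
(2125 + c)*(T(I, 21) + 2018) = (2125 - 3596)*((3 - 4 + 21) + 2018) = -1471*(20 + 2018) = -1471*2038 = -2997898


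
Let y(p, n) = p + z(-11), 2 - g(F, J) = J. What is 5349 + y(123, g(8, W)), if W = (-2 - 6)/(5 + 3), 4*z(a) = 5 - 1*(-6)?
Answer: 21899/4 ≈ 5474.8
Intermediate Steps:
z(a) = 11/4 (z(a) = (5 - 1*(-6))/4 = (5 + 6)/4 = (¼)*11 = 11/4)
W = -1 (W = -8/8 = -8*⅛ = -1)
g(F, J) = 2 - J
y(p, n) = 11/4 + p (y(p, n) = p + 11/4 = 11/4 + p)
5349 + y(123, g(8, W)) = 5349 + (11/4 + 123) = 5349 + 503/4 = 21899/4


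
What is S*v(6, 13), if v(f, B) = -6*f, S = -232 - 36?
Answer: 9648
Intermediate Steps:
S = -268
S*v(6, 13) = -(-1608)*6 = -268*(-36) = 9648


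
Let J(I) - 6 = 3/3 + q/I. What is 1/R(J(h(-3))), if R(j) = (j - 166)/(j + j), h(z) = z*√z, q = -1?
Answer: -15025/170647 + 249*I*√3/170647 ≈ -0.088047 + 0.0025273*I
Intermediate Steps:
h(z) = z^(3/2)
J(I) = 7 - 1/I (J(I) = 6 + (3/3 - 1/I) = 6 + (3*(⅓) - 1/I) = 6 + (1 - 1/I) = 7 - 1/I)
R(j) = (-166 + j)/(2*j) (R(j) = (-166 + j)/((2*j)) = (-166 + j)*(1/(2*j)) = (-166 + j)/(2*j))
1/R(J(h(-3))) = 1/((-166 + (7 - 1/((-3)^(3/2))))/(2*(7 - 1/((-3)^(3/2))))) = 1/((-166 + (7 - 1/((-3*I*√3))))/(2*(7 - 1/((-3*I*√3))))) = 1/((-166 + (7 - I*√3/9))/(2*(7 - I*√3/9))) = 1/((-159 - I*√3/9)/(2*(7 - I*√3/9))) = 2*(7 - I*√3/9)/(-159 - I*√3/9)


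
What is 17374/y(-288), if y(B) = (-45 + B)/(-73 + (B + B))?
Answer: 11275726/333 ≈ 33861.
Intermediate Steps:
y(B) = (-45 + B)/(-73 + 2*B)
17374/y(-288) = 17374/(((-45 - 288)/(-73 + 2*(-288)))) = 17374/((-333/(-73 - 576))) = 17374/((-333/(-649))) = 17374/((-1/649*(-333))) = 17374/(333/649) = 17374*(649/333) = 11275726/333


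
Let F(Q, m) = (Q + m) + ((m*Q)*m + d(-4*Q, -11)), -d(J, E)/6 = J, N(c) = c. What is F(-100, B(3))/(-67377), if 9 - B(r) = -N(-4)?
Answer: 45/607 ≈ 0.074135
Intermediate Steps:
d(J, E) = -6*J
B(r) = 5 (B(r) = 9 - (-1)*(-4) = 9 - 1*4 = 9 - 4 = 5)
F(Q, m) = m + 25*Q + Q*m² (F(Q, m) = (Q + m) + ((m*Q)*m - (-24)*Q) = (Q + m) + ((Q*m)*m + 24*Q) = (Q + m) + (Q*m² + 24*Q) = (Q + m) + (24*Q + Q*m²) = m + 25*Q + Q*m²)
F(-100, B(3))/(-67377) = (5 + 25*(-100) - 100*5²)/(-67377) = (5 - 2500 - 100*25)*(-1/67377) = (5 - 2500 - 2500)*(-1/67377) = -4995*(-1/67377) = 45/607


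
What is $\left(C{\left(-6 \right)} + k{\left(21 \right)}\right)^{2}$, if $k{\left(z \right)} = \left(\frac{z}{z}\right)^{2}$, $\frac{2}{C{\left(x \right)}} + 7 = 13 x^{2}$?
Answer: $\frac{214369}{212521} \approx 1.0087$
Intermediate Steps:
$C{\left(x \right)} = \frac{2}{-7 + 13 x^{2}}$
$k{\left(z \right)} = 1$ ($k{\left(z \right)} = 1^{2} = 1$)
$\left(C{\left(-6 \right)} + k{\left(21 \right)}\right)^{2} = \left(\frac{2}{-7 + 13 \left(-6\right)^{2}} + 1\right)^{2} = \left(\frac{2}{-7 + 13 \cdot 36} + 1\right)^{2} = \left(\frac{2}{-7 + 468} + 1\right)^{2} = \left(\frac{2}{461} + 1\right)^{2} = \left(\frac{463}{461}\right)^{2} = \frac{214369}{212521}$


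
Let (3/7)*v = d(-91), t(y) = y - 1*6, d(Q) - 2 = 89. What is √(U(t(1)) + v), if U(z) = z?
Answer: √1866/3 ≈ 14.399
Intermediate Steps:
d(Q) = 91 (d(Q) = 2 + 89 = 91)
t(y) = -6 + y (t(y) = y - 6 = -6 + y)
v = 637/3 (v = (7/3)*91 = 637/3 ≈ 212.33)
√(U(t(1)) + v) = √((-6 + 1) + 637/3) = √(-5 + 637/3) = √(622/3) = √1866/3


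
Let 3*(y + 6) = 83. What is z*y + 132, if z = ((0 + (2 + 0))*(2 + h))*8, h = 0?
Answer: 2476/3 ≈ 825.33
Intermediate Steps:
y = 65/3 (y = -6 + (⅓)*83 = -6 + 83/3 = 65/3 ≈ 21.667)
z = 32 (z = ((0 + (2 + 0))*(2 + 0))*8 = ((0 + 2)*2)*8 = (2*2)*8 = 4*8 = 32)
z*y + 132 = 32*(65/3) + 132 = 2080/3 + 132 = 2476/3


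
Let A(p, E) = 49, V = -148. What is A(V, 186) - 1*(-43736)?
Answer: 43785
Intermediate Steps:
A(V, 186) - 1*(-43736) = 49 - 1*(-43736) = 49 + 43736 = 43785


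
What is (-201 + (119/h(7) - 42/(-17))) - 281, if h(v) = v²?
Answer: -56775/119 ≈ -477.10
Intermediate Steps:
(-201 + (119/h(7) - 42/(-17))) - 281 = (-201 + (119/(7²) - 42/(-17))) - 281 = (-201 + (119/49 - 42*(-1/17))) - 281 = (-201 + (119*(1/49) + 42/17)) - 281 = (-201 + (17/7 + 42/17)) - 281 = (-201 + 583/119) - 281 = -23336/119 - 281 = -56775/119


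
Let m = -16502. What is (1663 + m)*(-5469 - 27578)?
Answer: 490384433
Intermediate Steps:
(1663 + m)*(-5469 - 27578) = (1663 - 16502)*(-5469 - 27578) = -14839*(-33047) = 490384433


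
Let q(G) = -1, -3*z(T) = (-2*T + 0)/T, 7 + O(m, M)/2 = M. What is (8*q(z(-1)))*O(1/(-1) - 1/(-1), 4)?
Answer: 48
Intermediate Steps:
O(m, M) = -14 + 2*M
z(T) = ⅔ (z(T) = -(-2*T + 0)/(3*T) = -(-2*T)/(3*T) = -⅓*(-2) = ⅔)
(8*q(z(-1)))*O(1/(-1) - 1/(-1), 4) = (8*(-1))*(-14 + 2*4) = -8*(-14 + 8) = -8*(-6) = 48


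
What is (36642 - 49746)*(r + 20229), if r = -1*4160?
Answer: -210568176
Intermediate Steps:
r = -4160
(36642 - 49746)*(r + 20229) = (36642 - 49746)*(-4160 + 20229) = -13104*16069 = -210568176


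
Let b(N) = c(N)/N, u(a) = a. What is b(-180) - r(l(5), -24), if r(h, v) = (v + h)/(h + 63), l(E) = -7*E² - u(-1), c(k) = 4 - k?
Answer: -4672/1665 ≈ -2.8060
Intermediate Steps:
b(N) = (4 - N)/N
l(E) = 1 - 7*E² (l(E) = -7*E² - 1*(-1) = -7*E² + 1 = 1 - 7*E²)
r(h, v) = (h + v)/(63 + h)
b(-180) - r(l(5), -24) = (4 - 1*(-180))/(-180) - ((1 - 7*5²) - 24)/(63 + (1 - 7*5²)) = -(4 + 180)/180 - ((1 - 7*25) - 24)/(63 + (1 - 7*25)) = -1/180*184 - ((1 - 175) - 24)/(63 + (1 - 175)) = -46/45 - (-174 - 24)/(63 - 174) = -46/45 - (-198)/(-111) = -46/45 - (-1)*(-198)/111 = -46/45 - 1*66/37 = -46/45 - 66/37 = -4672/1665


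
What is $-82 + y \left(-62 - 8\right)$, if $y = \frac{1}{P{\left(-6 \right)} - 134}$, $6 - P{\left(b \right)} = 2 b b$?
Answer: $- \frac{1633}{20} \approx -81.65$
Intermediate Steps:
$P{\left(b \right)} = 6 - 2 b^{2}$ ($P{\left(b \right)} = 6 - 2 b b = 6 - 2 b^{2}$)
$y = - \frac{1}{200}$ ($y = \frac{1}{\left(6 - 2 \left(-6\right)^{2}\right) - 134} = \frac{1}{\left(6 - 72\right) - 134} = \frac{1}{-66 - 134} = \frac{1}{-200} = - \frac{1}{200} \approx -0.005$)
$-82 + y \left(-62 - 8\right) = -82 - \frac{-62 - 8}{200} = -82 - - \frac{7}{20} = -82 + \frac{7}{20} = - \frac{1633}{20}$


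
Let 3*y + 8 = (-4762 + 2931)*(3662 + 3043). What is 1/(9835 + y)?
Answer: -3/12247358 ≈ -2.4495e-7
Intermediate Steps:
y = -12276863/3 (y = -8/3 + ((-4762 + 2931)*(3662 + 3043))/3 = -8/3 + (-1831*6705)/3 = -8/3 + (⅓)*(-12276855) = -8/3 - 4092285 = -12276863/3 ≈ -4.0923e+6)
1/(9835 + y) = 1/(9835 - 12276863/3) = 1/(-12247358/3) = -3/12247358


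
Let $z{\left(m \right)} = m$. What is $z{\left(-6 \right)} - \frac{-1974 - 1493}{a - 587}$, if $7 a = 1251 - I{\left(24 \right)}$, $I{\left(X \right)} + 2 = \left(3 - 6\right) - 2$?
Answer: $- \frac{41375}{2851} \approx -14.512$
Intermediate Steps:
$I{\left(X \right)} = -7$ ($I{\left(X \right)} = -2 + \left(\left(3 - 6\right) - 2\right) = -2 - 5 = -7$)
$a = \frac{1258}{7}$ ($a = \frac{1251 - -7}{7} = \frac{1251 + 7}{7} = \frac{1}{7} \cdot 1258 = \frac{1258}{7} \approx 179.71$)
$z{\left(-6 \right)} - \frac{-1974 - 1493}{a - 587} = -6 - \frac{-1974 - 1493}{\frac{1258}{7} - 587} = -6 - - \frac{3467}{- \frac{2851}{7}} = -6 - \left(-3467\right) \left(- \frac{7}{2851}\right) = -6 - \frac{24269}{2851} = - \frac{41375}{2851}$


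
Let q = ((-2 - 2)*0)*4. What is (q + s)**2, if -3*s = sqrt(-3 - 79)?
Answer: -82/9 ≈ -9.1111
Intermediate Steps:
s = -I*sqrt(82)/3 (s = -sqrt(-3 - 79)/3 = -I*sqrt(82)/3 ≈ -3.0185*I)
q = 0 (q = -4*0*4 = 0*4 = 0)
(q + s)**2 = (0 - I*sqrt(82)/3)**2 = (-I*sqrt(82)/3)**2 = -82/9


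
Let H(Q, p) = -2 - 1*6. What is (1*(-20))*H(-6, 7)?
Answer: 160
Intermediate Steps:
H(Q, p) = -8 (H(Q, p) = -2 - 6 = -8)
(1*(-20))*H(-6, 7) = (1*(-20))*(-8) = -20*(-8) = 160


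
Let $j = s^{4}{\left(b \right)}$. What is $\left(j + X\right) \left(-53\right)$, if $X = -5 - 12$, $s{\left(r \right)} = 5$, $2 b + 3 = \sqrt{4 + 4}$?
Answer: $-32224$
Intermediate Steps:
$b = - \frac{3}{2} + \sqrt{2}$ ($b = - \frac{3}{2} + \frac{\sqrt{4 + 4}}{2} = - \frac{3}{2} + \frac{\sqrt{8}}{2} = - \frac{3}{2} + \frac{2 \sqrt{2}}{2} = - \frac{3}{2} + \sqrt{2} \approx -0.085786$)
$X = -17$ ($X = -5 - 12 = -17$)
$j = 625$ ($j = 5^{4} = 625$)
$\left(j + X\right) \left(-53\right) = \left(625 - 17\right) \left(-53\right) = 608 \left(-53\right) = -32224$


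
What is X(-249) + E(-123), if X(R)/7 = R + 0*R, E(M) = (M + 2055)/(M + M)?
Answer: -71785/41 ≈ -1750.9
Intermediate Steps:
E(M) = (2055 + M)/(2*M) (E(M) = (2055 + M)/((2*M)) = (2055 + M)*(1/(2*M)) = (2055 + M)/(2*M))
X(R) = 7*R (X(R) = 7*(R + 0*R) = 7*(R + 0) = 7*R)
X(-249) + E(-123) = 7*(-249) + (½)*(2055 - 123)/(-123) = -1743 + (½)*(-1/123)*1932 = -1743 - 322/41 = -71785/41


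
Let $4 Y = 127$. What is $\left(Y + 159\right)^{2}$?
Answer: $\frac{582169}{16} \approx 36386.0$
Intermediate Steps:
$Y = \frac{127}{4}$ ($Y = \frac{1}{4} \cdot 127 = \frac{127}{4} \approx 31.75$)
$\left(Y + 159\right)^{2} = \left(\frac{127}{4} + 159\right)^{2} = \left(\frac{763}{4}\right)^{2} = \frac{582169}{16}$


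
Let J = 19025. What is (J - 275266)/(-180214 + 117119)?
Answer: 256241/63095 ≈ 4.0612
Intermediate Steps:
(J - 275266)/(-180214 + 117119) = (19025 - 275266)/(-180214 + 117119) = -256241/(-63095) = -256241*(-1/63095) = 256241/63095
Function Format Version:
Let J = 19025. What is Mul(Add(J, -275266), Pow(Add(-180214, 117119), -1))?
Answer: Rational(256241, 63095) ≈ 4.0612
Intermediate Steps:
Mul(Add(J, -275266), Pow(Add(-180214, 117119), -1)) = Mul(Add(19025, -275266), Pow(Add(-180214, 117119), -1)) = Mul(-256241, Pow(-63095, -1)) = Mul(-256241, Rational(-1, 63095)) = Rational(256241, 63095)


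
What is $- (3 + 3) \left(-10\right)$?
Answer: $60$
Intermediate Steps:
$- (3 + 3) \left(-10\right) = \left(-1\right) 6 \left(-10\right) = \left(-6\right) \left(-10\right) = 60$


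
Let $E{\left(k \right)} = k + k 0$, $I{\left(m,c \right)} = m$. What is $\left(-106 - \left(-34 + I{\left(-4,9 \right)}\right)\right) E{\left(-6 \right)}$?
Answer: $408$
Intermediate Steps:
$E{\left(k \right)} = k$ ($E{\left(k \right)} = k + 0 = k$)
$\left(-106 - \left(-34 + I{\left(-4,9 \right)}\right)\right) E{\left(-6 \right)} = \left(-106 + \left(34 - -4\right)\right) \left(-6\right) = \left(-106 + \left(34 + 4\right)\right) \left(-6\right) = \left(-106 + 38\right) \left(-6\right) = \left(-68\right) \left(-6\right) = 408$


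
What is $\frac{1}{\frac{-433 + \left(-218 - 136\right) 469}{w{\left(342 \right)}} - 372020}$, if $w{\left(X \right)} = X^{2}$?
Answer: $- \frac{6156}{2290163881} \approx -2.688 \cdot 10^{-6}$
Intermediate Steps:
$\frac{1}{\frac{-433 + \left(-218 - 136\right) 469}{w{\left(342 \right)}} - 372020} = \frac{1}{\frac{-433 + \left(-218 - 136\right) 469}{342^{2}} - 372020} = \frac{1}{\frac{-433 + \left(-218 - 136\right) 469}{116964} - 372020} = \frac{1}{\left(-433 - 166026\right) \frac{1}{116964} - 372020} = \frac{1}{\left(-166459\right) \frac{1}{116964} - 372020} = \frac{1}{- \frac{8761}{6156} - 372020} = \frac{1}{- \frac{2290163881}{6156}} = - \frac{6156}{2290163881}$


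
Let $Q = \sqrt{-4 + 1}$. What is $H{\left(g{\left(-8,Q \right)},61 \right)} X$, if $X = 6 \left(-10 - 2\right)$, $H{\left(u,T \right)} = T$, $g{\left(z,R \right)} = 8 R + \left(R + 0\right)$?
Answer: $-4392$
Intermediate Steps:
$Q = i \sqrt{3}$ ($Q = \sqrt{-3} = i \sqrt{3} \approx 1.732 i$)
$g{\left(z,R \right)} = 9 R$ ($g{\left(z,R \right)} = 8 R + R = 9 R$)
$X = -72$ ($X = 6 \left(-12\right) = -72$)
$H{\left(g{\left(-8,Q \right)},61 \right)} X = 61 \left(-72\right) = -4392$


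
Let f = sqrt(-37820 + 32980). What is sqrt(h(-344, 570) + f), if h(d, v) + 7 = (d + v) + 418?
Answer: sqrt(637 + 22*I*sqrt(10)) ≈ 25.276 + 1.3762*I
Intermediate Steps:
h(d, v) = 411 + d + v (h(d, v) = -7 + ((d + v) + 418) = -7 + (418 + d + v) = 411 + d + v)
f = 22*I*sqrt(10) (f = sqrt(-4840) = 22*I*sqrt(10) ≈ 69.57*I)
sqrt(h(-344, 570) + f) = sqrt((411 - 344 + 570) + 22*I*sqrt(10)) = sqrt(637 + 22*I*sqrt(10))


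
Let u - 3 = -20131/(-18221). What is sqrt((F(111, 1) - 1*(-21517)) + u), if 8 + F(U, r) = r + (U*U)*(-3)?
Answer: I*sqrt(5129107986499)/18221 ≈ 124.29*I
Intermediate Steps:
F(U, r) = -8 + r - 3*U**2 (F(U, r) = -8 + (r + (U*U)*(-3)) = -8 + (r + U**2*(-3)) = -8 + (r - 3*U**2) = -8 + r - 3*U**2)
u = 74794/18221 (u = 3 - 20131/(-18221) = 3 - 20131*(-1/18221) = 3 + 20131/18221 = 74794/18221 ≈ 4.1048)
sqrt((F(111, 1) - 1*(-21517)) + u) = sqrt(((-8 + 1 - 3*111**2) - 1*(-21517)) + 74794/18221) = sqrt(((-8 + 1 - 3*12321) + 21517) + 74794/18221) = sqrt(((-8 + 1 - 36963) + 21517) + 74794/18221) = sqrt((-36970 + 21517) + 74794/18221) = sqrt(-15453 + 74794/18221) = sqrt(-281494319/18221) = I*sqrt(5129107986499)/18221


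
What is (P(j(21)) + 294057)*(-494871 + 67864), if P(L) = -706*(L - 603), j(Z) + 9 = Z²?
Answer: -177115244481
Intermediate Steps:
j(Z) = -9 + Z²
P(L) = 425718 - 706*L (P(L) = -706*(-603 + L) = 425718 - 706*L)
(P(j(21)) + 294057)*(-494871 + 67864) = ((425718 - 706*(-9 + 21²)) + 294057)*(-494871 + 67864) = ((425718 - 706*(-9 + 441)) + 294057)*(-427007) = ((425718 - 706*432) + 294057)*(-427007) = ((425718 - 304992) + 294057)*(-427007) = (120726 + 294057)*(-427007) = 414783*(-427007) = -177115244481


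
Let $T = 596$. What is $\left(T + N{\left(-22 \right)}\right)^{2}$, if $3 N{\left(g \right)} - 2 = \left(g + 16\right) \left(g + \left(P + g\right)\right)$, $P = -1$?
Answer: $\frac{4243600}{9} \approx 4.7151 \cdot 10^{5}$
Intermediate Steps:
$N{\left(g \right)} = \frac{2}{3} + \frac{\left(-1 + 2 g\right) \left(16 + g\right)}{3}$ ($N{\left(g \right)} = \frac{2}{3} + \frac{\left(g + 16\right) \left(g + \left(-1 + g\right)\right)}{3} = \frac{2}{3} + \frac{\left(16 + g\right) \left(-1 + 2 g\right)}{3} = \frac{2}{3} + \frac{\left(-1 + 2 g\right) \left(16 + g\right)}{3}$)
$\left(T + N{\left(-22 \right)}\right)^{2} = \left(596 + \left(- \frac{14}{3} + \frac{2 \left(-22\right)^{2}}{3} + \frac{31}{3} \left(-22\right)\right)\right)^{2} = \left(596 - - \frac{272}{3}\right)^{2} = \left(596 + \frac{272}{3}\right)^{2} = \left(\frac{2060}{3}\right)^{2} = \frac{4243600}{9}$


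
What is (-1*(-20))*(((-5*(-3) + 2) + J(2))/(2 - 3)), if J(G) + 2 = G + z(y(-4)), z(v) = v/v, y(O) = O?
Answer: -360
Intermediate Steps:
z(v) = 1
J(G) = -1 + G (J(G) = -2 + (G + 1) = -2 + (1 + G) = -1 + G)
(-1*(-20))*(((-5*(-3) + 2) + J(2))/(2 - 3)) = (-1*(-20))*(((-5*(-3) + 2) + (-1 + 2))/(2 - 3)) = 20*(((15 + 2) + 1)/(-1)) = 20*((17 + 1)*(-1)) = 20*(18*(-1)) = 20*(-18) = -360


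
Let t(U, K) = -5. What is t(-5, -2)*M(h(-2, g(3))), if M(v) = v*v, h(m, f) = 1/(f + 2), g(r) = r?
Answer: -⅕ ≈ -0.20000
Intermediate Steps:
h(m, f) = 1/(2 + f)
M(v) = v²
t(-5, -2)*M(h(-2, g(3))) = -5/(2 + 3)² = -5*(1/5)² = -5*(⅕)² = -5*1/25 = -⅕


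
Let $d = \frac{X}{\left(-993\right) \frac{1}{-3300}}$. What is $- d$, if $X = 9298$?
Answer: $- \frac{10227800}{331} \approx -30900.0$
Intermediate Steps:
$d = \frac{10227800}{331}$ ($d = \frac{9298}{\left(-993\right) \frac{1}{-3300}} = \frac{9298}{\left(-993\right) \left(- \frac{1}{3300}\right)} = \frac{9298}{\frac{331}{1100}} = 9298 \cdot \frac{1100}{331} = \frac{10227800}{331} \approx 30900.0$)
$- d = \left(-1\right) \frac{10227800}{331} = - \frac{10227800}{331}$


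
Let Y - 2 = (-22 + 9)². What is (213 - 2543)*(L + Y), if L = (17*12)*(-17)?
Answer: 7682010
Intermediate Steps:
L = -3468 (L = 204*(-17) = -3468)
Y = 171 (Y = 2 + (-22 + 9)² = 2 + (-13)² = 2 + 169 = 171)
(213 - 2543)*(L + Y) = (213 - 2543)*(-3468 + 171) = -2330*(-3297) = 7682010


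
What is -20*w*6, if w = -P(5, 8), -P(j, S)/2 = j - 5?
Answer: 0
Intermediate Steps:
P(j, S) = 10 - 2*j (P(j, S) = -2*(j - 5) = -2*(-5 + j) = 10 - 2*j)
w = 0 (w = -(10 - 2*5) = -(10 - 10) = -1*0 = 0)
-20*w*6 = -20*0*6 = 0*6 = 0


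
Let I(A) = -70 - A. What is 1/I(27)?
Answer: -1/97 ≈ -0.010309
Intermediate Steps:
1/I(27) = 1/(-70 - 1*27) = 1/(-70 - 27) = 1/(-97) = -1/97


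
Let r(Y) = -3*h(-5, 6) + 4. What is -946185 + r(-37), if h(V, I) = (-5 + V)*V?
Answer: -946331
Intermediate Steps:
h(V, I) = V*(-5 + V)
r(Y) = -146 (r(Y) = -(-15)*(-5 - 5) + 4 = -(-15)*(-10) + 4 = -3*50 + 4 = -150 + 4 = -146)
-946185 + r(-37) = -946185 - 146 = -946331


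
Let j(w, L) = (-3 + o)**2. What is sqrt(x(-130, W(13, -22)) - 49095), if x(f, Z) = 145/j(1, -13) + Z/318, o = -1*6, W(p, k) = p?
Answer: I*sqrt(44680478594)/954 ≈ 221.57*I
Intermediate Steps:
o = -6
j(w, L) = 81 (j(w, L) = (-3 - 6)**2 = (-9)**2 = 81)
x(f, Z) = 145/81 + Z/318
sqrt(x(-130, W(13, -22)) - 49095) = sqrt((145/81 + (1/318)*13) - 49095) = sqrt((145/81 + 13/318) - 49095) = sqrt(15721/8586 - 49095) = sqrt(-421513949/8586) = I*sqrt(44680478594)/954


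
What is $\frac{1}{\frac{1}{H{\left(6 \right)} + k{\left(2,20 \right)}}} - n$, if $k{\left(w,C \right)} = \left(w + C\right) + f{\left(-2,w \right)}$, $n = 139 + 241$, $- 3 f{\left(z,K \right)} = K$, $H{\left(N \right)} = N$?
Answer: $- \frac{1058}{3} \approx -352.67$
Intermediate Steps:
$f{\left(z,K \right)} = - \frac{K}{3}$
$n = 380$
$k{\left(w,C \right)} = C + \frac{2 w}{3}$ ($k{\left(w,C \right)} = \left(w + C\right) - \frac{w}{3} = \left(C + w\right) - \frac{w}{3} = C + \frac{2 w}{3}$)
$\frac{1}{\frac{1}{H{\left(6 \right)} + k{\left(2,20 \right)}}} - n = \frac{1}{\frac{1}{6 + \left(20 + \frac{2}{3} \cdot 2\right)}} - 380 = \frac{1}{\frac{1}{6 + \left(20 + \frac{4}{3}\right)}} - 380 = \frac{1}{\frac{1}{6 + \frac{64}{3}}} - 380 = \frac{1}{\frac{1}{\frac{82}{3}}} - 380 = \frac{1}{\frac{3}{82}} - 380 = \frac{82}{3} - 380 = - \frac{1058}{3}$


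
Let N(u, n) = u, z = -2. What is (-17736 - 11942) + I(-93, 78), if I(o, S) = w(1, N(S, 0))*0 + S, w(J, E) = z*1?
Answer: -29600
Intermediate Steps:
w(J, E) = -2 (w(J, E) = -2*1 = -2)
I(o, S) = S (I(o, S) = -2*0 + S = 0 + S = S)
(-17736 - 11942) + I(-93, 78) = (-17736 - 11942) + 78 = -29678 + 78 = -29600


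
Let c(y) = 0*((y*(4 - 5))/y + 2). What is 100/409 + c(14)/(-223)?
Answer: 100/409 ≈ 0.24450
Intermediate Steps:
c(y) = 0 (c(y) = 0*((y*(-1))/y + 2) = 0*((-y)/y + 2) = 0*(-1 + 2) = 0*1 = 0)
100/409 + c(14)/(-223) = 100/409 + 0/(-223) = 100*(1/409) + 0*(-1/223) = 100/409 + 0 = 100/409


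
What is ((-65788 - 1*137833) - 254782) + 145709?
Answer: -312694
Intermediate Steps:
((-65788 - 1*137833) - 254782) + 145709 = ((-65788 - 137833) - 254782) + 145709 = (-203621 - 254782) + 145709 = -458403 + 145709 = -312694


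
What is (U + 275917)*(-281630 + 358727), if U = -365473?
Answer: -6904498932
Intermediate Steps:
(U + 275917)*(-281630 + 358727) = (-365473 + 275917)*(-281630 + 358727) = -89556*77097 = -6904498932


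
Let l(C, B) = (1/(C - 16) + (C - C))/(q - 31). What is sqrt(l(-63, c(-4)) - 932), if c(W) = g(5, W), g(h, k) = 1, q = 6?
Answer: I*sqrt(145415221)/395 ≈ 30.529*I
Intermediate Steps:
c(W) = 1
l(C, B) = -1/(25*(-16 + C)) (l(C, B) = (1/(C - 16) + (C - C))/(6 - 31) = (1/(-16 + C) + 0)/(-25) = -1/25/(-16 + C) = -1/(25*(-16 + C)))
sqrt(l(-63, c(-4)) - 932) = sqrt(1/(25*(16 - 1*(-63))) - 932) = sqrt(1/(25*(16 + 63)) - 932) = sqrt((1/25)/79 - 932) = sqrt((1/25)*(1/79) - 932) = sqrt(1/1975 - 932) = sqrt(-1840699/1975) = I*sqrt(145415221)/395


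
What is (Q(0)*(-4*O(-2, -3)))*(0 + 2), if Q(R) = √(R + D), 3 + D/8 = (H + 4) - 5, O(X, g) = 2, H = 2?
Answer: -64*I ≈ -64.0*I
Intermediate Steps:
D = -16 (D = -24 + 8*((2 + 4) - 5) = -24 + 8*(6 - 5) = -24 + 8*1 = -24 + 8 = -16)
Q(R) = √(-16 + R) (Q(R) = √(R - 16) = √(-16 + R))
(Q(0)*(-4*O(-2, -3)))*(0 + 2) = (√(-16 + 0)*(-4*2))*(0 + 2) = (√(-16)*(-8))*2 = ((4*I)*(-8))*2 = -32*I*2 = -64*I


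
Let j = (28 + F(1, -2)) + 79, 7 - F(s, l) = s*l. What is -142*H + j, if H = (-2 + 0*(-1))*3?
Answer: 968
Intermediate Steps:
F(s, l) = 7 - l*s (F(s, l) = 7 - s*l = 7 - l*s)
j = 116 (j = (28 + (7 - 1*(-2)*1)) + 79 = (28 + (7 + 2)) + 79 = (28 + 9) + 79 = 37 + 79 = 116)
H = -6 (H = (-2 + 0)*3 = -2*3 = -6)
-142*H + j = -142*(-6) + 116 = 852 + 116 = 968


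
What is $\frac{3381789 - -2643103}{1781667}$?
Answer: $\frac{6024892}{1781667} \approx 3.3816$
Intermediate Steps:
$\frac{3381789 - -2643103}{1781667} = \left(3381789 + 2643103\right) \frac{1}{1781667} = 6024892 \cdot \frac{1}{1781667} = \frac{6024892}{1781667}$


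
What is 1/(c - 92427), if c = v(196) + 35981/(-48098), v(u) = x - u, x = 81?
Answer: -48098/4451121097 ≈ -1.0806e-5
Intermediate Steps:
v(u) = 81 - u
c = -5567251/48098 (c = (81 - 1*196) + 35981/(-48098) = (81 - 196) + 35981*(-1/48098) = -115 - 35981/48098 = -5567251/48098 ≈ -115.75)
1/(c - 92427) = 1/(-5567251/48098 - 92427) = 1/(-4451121097/48098) = -48098/4451121097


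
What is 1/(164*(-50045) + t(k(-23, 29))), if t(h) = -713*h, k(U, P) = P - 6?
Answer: -1/8223779 ≈ -1.2160e-7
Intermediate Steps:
k(U, P) = -6 + P
1/(164*(-50045) + t(k(-23, 29))) = 1/(164*(-50045) - 713*(-6 + 29)) = 1/(-8207380 - 713*23) = 1/(-8207380 - 16399) = 1/(-8223779) = -1/8223779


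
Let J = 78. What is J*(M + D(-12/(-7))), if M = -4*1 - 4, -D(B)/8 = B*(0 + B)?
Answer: -120432/49 ≈ -2457.8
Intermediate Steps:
D(B) = -8*B² (D(B) = -8*B*(0 + B) = -8*B*B = -8*B²)
M = -8 (M = -4 - 4 = -8)
J*(M + D(-12/(-7))) = 78*(-8 - 8*(-12/(-7))²) = 78*(-8 - 8*(-12*(-⅐))²) = 78*(-8 - 8*(12/7)²) = 78*(-8 - 8*144/49) = 78*(-8 - 1152/49) = 78*(-1544/49) = -120432/49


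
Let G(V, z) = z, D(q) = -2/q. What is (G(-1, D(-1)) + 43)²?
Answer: 2025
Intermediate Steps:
(G(-1, D(-1)) + 43)² = (-2/(-1) + 43)² = (-2*(-1) + 43)² = (2 + 43)² = 45² = 2025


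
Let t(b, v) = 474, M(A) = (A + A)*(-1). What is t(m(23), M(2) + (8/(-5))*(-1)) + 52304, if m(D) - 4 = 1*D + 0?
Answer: 52778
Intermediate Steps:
M(A) = -2*A (M(A) = (2*A)*(-1) = -2*A)
m(D) = 4 + D (m(D) = 4 + (1*D + 0) = 4 + (D + 0) = 4 + D)
t(m(23), M(2) + (8/(-5))*(-1)) + 52304 = 474 + 52304 = 52778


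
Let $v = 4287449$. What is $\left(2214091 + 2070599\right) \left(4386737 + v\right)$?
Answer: $37166198012340$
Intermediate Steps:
$\left(2214091 + 2070599\right) \left(4386737 + v\right) = \left(2214091 + 2070599\right) \left(4386737 + 4287449\right) = 4284690 \cdot 8674186 = 37166198012340$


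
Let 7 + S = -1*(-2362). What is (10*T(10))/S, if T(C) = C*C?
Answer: 200/471 ≈ 0.42463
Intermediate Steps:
T(C) = C²
S = 2355 (S = -7 - 1*(-2362) = -7 + 2362 = 2355)
(10*T(10))/S = (10*10²)/2355 = (10*100)*(1/2355) = 1000*(1/2355) = 200/471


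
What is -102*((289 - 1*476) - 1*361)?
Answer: 55896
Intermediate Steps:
-102*((289 - 1*476) - 1*361) = -102*((289 - 476) - 361) = -102*(-187 - 361) = -102*(-548) = 55896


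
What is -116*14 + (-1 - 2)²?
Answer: -1615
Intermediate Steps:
-116*14 + (-1 - 2)² = -1624 + (-3)² = -1624 + 9 = -1615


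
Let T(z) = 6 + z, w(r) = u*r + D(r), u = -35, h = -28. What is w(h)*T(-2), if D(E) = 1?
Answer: 3924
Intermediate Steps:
w(r) = 1 - 35*r (w(r) = -35*r + 1 = 1 - 35*r)
w(h)*T(-2) = (1 - 35*(-28))*(6 - 2) = (1 + 980)*4 = 981*4 = 3924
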